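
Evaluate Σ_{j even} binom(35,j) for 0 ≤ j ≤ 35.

17179869184

Half of (1+1)^35 + (1−1)^35 gives the even-index sum: 2^34 = 17179869184.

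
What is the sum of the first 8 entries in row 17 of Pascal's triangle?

1 + 17 + 136 + 680 + 2380 + 6188 + 12376 + 19448 = 41226.

41226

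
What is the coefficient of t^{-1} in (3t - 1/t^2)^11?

721710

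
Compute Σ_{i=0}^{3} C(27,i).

3304

1 + 27 + 351 + 2925 = 3304.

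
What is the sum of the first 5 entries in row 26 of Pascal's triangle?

1 + 26 + 325 + 2600 + 14950 = 17902.

17902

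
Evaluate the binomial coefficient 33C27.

C(33,27) = C(33,6) by symmetry.
C(33,6) = (33·32·31·30·29·28) / 6! = 797448960 / 720 = 1107568.

1107568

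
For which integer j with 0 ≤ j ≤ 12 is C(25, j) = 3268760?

C(25,j) increases on 0 ≤ j ≤ 12. C(25,9) = 2042975 and C(25,10) = 3268760, so j = 10.

10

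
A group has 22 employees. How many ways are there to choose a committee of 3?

This is C(22,3) = 1540.

1540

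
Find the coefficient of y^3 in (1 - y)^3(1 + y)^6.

-8

Coefficient of y^3 = Σ_{j} C(3,j)·(-1)^j·C(6,3-j)·1^(3-j) for j from 0 to 3.
= 20 + (-45) + 18 + (-1) = -8.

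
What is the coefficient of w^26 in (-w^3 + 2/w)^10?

General term: C(10,j)·(-w^3)^j·(2/w)^(10-j), with w-exponent 3j − 1(10−j) = 4j − 10.
Set 4j − 10 = 26: j = 9.
C(10,9) = 10; (-1)^9 = -1; 2^1 = 2.
Coefficient = 10 · (-1) · 2 = -20.

-20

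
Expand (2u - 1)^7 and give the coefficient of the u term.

The general term is C(7,j)·(2u)^j·(-1)^(7-j); the u^1 term has j = 1.
C(7,1) = 7.
Coefficient = C(7,1) · 2^1 = 7 · 2 = 14.

14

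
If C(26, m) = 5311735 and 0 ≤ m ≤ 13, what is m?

C(26,m) increases on 0 ≤ m ≤ 13. C(26,9) = 3124550 and C(26,10) = 5311735, so m = 10.

10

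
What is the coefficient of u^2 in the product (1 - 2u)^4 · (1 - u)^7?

101

Coefficient of u^2 = Σ_{j} C(4,j)·(-2)^j·C(7,2-j)·(-1)^(2-j) for j from 0 to 2.
= 21 + 56 + 24 = 101.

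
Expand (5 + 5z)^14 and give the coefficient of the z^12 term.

555419921875

The general term is C(14,j)·(5)^j·(5z)^(14-j); the z^12 term has j = 2.
C(14,2) = 91.
Coefficient = C(14,2) · 5^2 · 5^12 = 91 · 25 · 244140625 = 555419921875.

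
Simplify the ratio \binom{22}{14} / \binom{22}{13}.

9/14

C(n,k+1)/C(n,k) = (n−k)/(k+1) = (22−13)/(13+1) = 9/14.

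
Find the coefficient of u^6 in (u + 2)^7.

The general term is C(7,j)·(u)^j·(2)^(7-j); the u^6 term has j = 6.
C(7,6) = 7.
Coefficient = C(7,6) · 2^1 = 7 · 2 = 14.

14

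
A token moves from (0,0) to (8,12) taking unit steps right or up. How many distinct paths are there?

Each path is a sequence of 20 steps with 8 rights: C(20,8) = 125970.

125970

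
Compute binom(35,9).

C(35,9) = (35·34·33·32·31·30·29·28·27) / 9! = 25622035084800 / 362880 = 70607460.

70607460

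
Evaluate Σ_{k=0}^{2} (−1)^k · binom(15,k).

The partial alternating sum Σ_{k=0}^{2} (−1)^k C(15,k) = (−1)^2 C(14,2) = 91.

91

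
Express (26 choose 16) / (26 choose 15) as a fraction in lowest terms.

11/16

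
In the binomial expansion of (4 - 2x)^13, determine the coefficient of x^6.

1799356416

The general term is C(13,j)·(4)^j·(-2x)^(13-j); the x^6 term has j = 7.
C(13,7) = 1716.
Coefficient = C(13,7) · 4^7 · (-2)^6 = 1716 · 16384 · 64 = 1799356416.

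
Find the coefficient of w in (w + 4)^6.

The general term is C(6,j)·(w)^j·(4)^(6-j); the w^1 term has j = 1.
C(6,1) = 6.
Coefficient = C(6,1) · 4^5 = 6 · 1024 = 6144.

6144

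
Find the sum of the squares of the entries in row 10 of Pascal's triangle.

184756

Σ C(10,k)² is the coefficient of x^10 in (1+x)^10(1+x)^10 = (1+x)^20, i.e. C(20,10) = 184756.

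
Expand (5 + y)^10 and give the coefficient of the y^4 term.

3281250

The general term is C(10,j)·(5)^j·(y)^(10-j); the y^4 term has j = 6.
C(10,6) = 210.
Coefficient = C(10,6) · 5^6 = 210 · 15625 = 3281250.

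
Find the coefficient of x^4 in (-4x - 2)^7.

-71680

The general term is C(7,j)·(-4x)^j·(-2)^(7-j); the x^4 term has j = 4.
C(7,4) = 35.
Coefficient = C(7,4) · (-4)^4 · (-2)^3 = 35 · 256 · (-8) = -71680.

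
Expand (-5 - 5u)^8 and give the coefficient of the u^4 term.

27343750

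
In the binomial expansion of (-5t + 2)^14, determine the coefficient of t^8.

75075000000

The general term is C(14,j)·(-5t)^j·(2)^(14-j); the t^8 term has j = 8.
C(14,8) = 3003.
Coefficient = C(14,8) · (-5)^8 · 2^6 = 3003 · 390625 · 64 = 75075000000.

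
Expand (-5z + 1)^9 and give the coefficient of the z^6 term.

The general term is C(9,j)·(-5z)^j·(1)^(9-j); the z^6 term has j = 6.
C(9,6) = 84.
Coefficient = C(9,6) · (-5)^6 = 84 · 15625 = 1312500.

1312500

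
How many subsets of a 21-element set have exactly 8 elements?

203490

Choose the 8 positions: C(21,8) = 203490.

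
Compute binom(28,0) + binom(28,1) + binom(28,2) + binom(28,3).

1 + 28 + 378 + 3276 = 3683.

3683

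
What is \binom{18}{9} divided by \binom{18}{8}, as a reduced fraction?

10/9

C(n,k+1)/C(n,k) = (n−k)/(k+1) = (18−8)/(8+1) = 10/9.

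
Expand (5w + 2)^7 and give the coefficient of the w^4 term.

175000

The general term is C(7,j)·(5w)^j·(2)^(7-j); the w^4 term has j = 4.
C(7,4) = 35.
Coefficient = C(7,4) · 5^4 · 2^3 = 35 · 625 · 8 = 175000.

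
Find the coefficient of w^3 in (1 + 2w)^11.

1320

The general term is C(11,j)·(1)^j·(2w)^(11-j); the w^3 term has j = 8.
C(11,8) = 165.
Coefficient = C(11,8) · 2^3 = 165 · 8 = 1320.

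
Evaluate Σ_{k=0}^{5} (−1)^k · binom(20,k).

The partial alternating sum Σ_{k=0}^{5} (−1)^k C(20,k) = (−1)^5 C(19,5) = -11628.

-11628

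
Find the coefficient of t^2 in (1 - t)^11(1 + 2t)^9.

Coefficient of t^2 = Σ_{j} C(11,j)·(-1)^j·C(9,2-j)·2^(2-j) for j from 0 to 2.
= 144 + (-198) + 55 = 1.

1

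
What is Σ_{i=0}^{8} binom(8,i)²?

Σ C(8,i)² is the coefficient of x^8 in (1+x)^8(1+x)^8 = (1+x)^16, i.e. C(16,8) = 12870.

12870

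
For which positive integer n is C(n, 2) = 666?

37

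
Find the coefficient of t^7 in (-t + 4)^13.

The general term is C(13,j)·(-t)^j·(4)^(13-j); the t^7 term has j = 7.
C(13,7) = 1716.
Coefficient = C(13,7) · (-1)^7 · 4^6 = 1716 · (-1) · 4096 = -7028736.

-7028736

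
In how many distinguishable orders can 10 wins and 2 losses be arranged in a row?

Choose positions for the wins: C(12,10) = 66.

66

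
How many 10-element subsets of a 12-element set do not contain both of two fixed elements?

21

All 10-subsets: C(12,10) = 66. Those containing both fixed elements: C(10,8) = 45.
66 − 45 = 21.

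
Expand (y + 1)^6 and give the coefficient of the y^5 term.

6

The general term is C(6,j)·(y)^j·(1)^(6-j); the y^5 term has j = 5.
C(6,5) = 6.
Coefficient = C(6,5) = 6.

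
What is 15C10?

3003

C(15,10) = C(15,5) by symmetry.
C(15,5) = (15·14·13·12·11) / 5! = 360360 / 120 = 3003.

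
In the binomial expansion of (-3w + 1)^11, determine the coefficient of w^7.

-721710

The general term is C(11,j)·(-3w)^j·(1)^(11-j); the w^7 term has j = 7.
C(11,7) = 330.
Coefficient = C(11,7) · (-3)^7 = 330 · (-2187) = -721710.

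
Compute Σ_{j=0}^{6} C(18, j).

1 + 18 + 153 + 816 + 3060 + 8568 + 18564 = 31180.

31180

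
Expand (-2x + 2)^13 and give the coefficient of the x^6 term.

14057472

The general term is C(13,j)·(-2x)^j·(2)^(13-j); the x^6 term has j = 6.
C(13,6) = 1716.
Coefficient = C(13,6) · (-2)^6 · 2^7 = 1716 · 64 · 128 = 14057472.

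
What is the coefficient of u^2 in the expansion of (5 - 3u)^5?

11250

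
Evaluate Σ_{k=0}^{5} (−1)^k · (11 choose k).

The partial alternating sum Σ_{k=0}^{5} (−1)^k C(11,k) = (−1)^5 C(10,5) = -252.

-252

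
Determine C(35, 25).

C(35,25) = C(35,10) by symmetry.
C(35,10) = (35·34·33·32·31·30·29·28·27·26) / 10! = 666172912204800 / 3628800 = 183579396.

183579396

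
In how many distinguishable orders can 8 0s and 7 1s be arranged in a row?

6435

Choose positions for the 0s: C(15,8) = 6435.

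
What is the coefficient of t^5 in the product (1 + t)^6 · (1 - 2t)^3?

36

Coefficient of t^5 = Σ_{j} C(6,j)·1^j·C(3,5-j)·(-2)^(5-j) for j from 2 to 5.
= (-120) + 240 + (-90) + 6 = 36.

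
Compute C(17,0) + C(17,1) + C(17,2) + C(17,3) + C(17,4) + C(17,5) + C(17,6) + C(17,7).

41226

1 + 17 + 136 + 680 + 2380 + 6188 + 12376 + 19448 = 41226.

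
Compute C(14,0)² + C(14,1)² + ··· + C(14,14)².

By Vandermonde's identity, Σ C(14,j)² = C(28,14) = 40116600.

40116600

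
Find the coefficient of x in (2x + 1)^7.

The general term is C(7,j)·(2x)^j·(1)^(7-j); the x^1 term has j = 1.
C(7,1) = 7.
Coefficient = C(7,1) · 2^1 = 7 · 2 = 14.

14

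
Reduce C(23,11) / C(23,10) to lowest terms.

C(n,k+1)/C(n,k) = (n−k)/(k+1) = (23−10)/(10+1) = 13/11.

13/11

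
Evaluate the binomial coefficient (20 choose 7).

77520

C(20,7) = (20·19·18·17·16·15·14) / 7! = 390700800 / 5040 = 77520.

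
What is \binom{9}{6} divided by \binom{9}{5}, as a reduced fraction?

2/3

C(n,k+1)/C(n,k) = (n−k)/(k+1) = (9−5)/(5+1) = 4/6 = 2/3.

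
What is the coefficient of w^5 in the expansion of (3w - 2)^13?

The general term is C(13,j)·(3w)^j·(-2)^(13-j); the w^5 term has j = 5.
C(13,5) = 1287.
Coefficient = C(13,5) · 3^5 · (-2)^8 = 1287 · 243 · 256 = 80061696.

80061696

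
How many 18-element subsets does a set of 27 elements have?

C(27,18) = C(27,9) by symmetry.
C(27,9) = (27·26·25·24·23·22·21·20·19) / 9! = 1700755056000 / 362880 = 4686825.

4686825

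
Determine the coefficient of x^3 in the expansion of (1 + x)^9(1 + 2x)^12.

5084

Coefficient of x^3 = Σ_{j} C(9,j)·1^j·C(12,3-j)·2^(3-j) for j from 0 to 3.
= 1760 + 2376 + 864 + 84 = 5084.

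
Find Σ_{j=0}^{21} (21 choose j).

The entries of row 21 sum to 2^21 = 2097152.

2097152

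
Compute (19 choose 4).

3876

C(19,4) = (19·18·17·16) / 4! = 93024 / 24 = 3876.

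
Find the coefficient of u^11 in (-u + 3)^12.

-36

The general term is C(12,j)·(-u)^j·(3)^(12-j); the u^11 term has j = 11.
C(12,11) = 12.
Coefficient = C(12,11) · (-1)^11 · 3^1 = 12 · (-1) · 3 = -36.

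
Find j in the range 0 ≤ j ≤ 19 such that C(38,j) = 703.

C(38,j) increases on 0 ≤ j ≤ 19. C(38,1) = 38 and C(38,2) = 703, so j = 2.

2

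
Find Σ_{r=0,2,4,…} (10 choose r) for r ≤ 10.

Half of (1+1)^10 + (1−1)^10 gives the even-index sum: 2^9 = 512.

512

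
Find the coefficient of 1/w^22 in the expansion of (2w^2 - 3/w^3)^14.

945728784

General term: C(14,j)·(2w^2)^j·(-3/w^3)^(14-j), with w-exponent 2j − 3(14−j) = 5j − 42.
Set 5j − 42 = -22: j = 4.
C(14,4) = 1001; 2^4 = 16; (-3)^10 = 59049.
Coefficient = 1001 · 16 · 59049 = 945728784.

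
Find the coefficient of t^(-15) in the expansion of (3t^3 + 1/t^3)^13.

57915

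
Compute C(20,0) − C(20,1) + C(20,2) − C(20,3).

The partial alternating sum Σ_{k=0}^{3} (−1)^k C(20,k) = (−1)^3 C(19,3) = -969.

-969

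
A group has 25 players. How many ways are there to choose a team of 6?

177100

This is C(25,6) = 177100.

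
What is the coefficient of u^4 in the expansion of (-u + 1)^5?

5

The general term is C(5,j)·(-u)^j·(1)^(5-j); the u^4 term has j = 4.
C(5,4) = 5.
Coefficient = C(5,4) = 5.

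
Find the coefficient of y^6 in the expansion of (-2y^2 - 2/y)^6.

960

General term: C(6,j)·(-2y^2)^j·(-2/y)^(6-j), with y-exponent 2j − 1(6−j) = 3j − 6.
Set 3j − 6 = 6: j = 4.
C(6,4) = 15; (-2)^4 = 16; (-2)^2 = 4.
Coefficient = 15 · 16 · 4 = 960.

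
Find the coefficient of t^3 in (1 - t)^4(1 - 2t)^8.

-996

Coefficient of t^3 = Σ_{j} C(4,j)·(-1)^j·C(8,3-j)·(-2)^(3-j) for j from 0 to 3.
= (-448) + (-448) + (-96) + (-4) = -996.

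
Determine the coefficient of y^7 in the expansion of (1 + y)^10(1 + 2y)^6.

89440

Coefficient of y^7 = Σ_{j} C(10,j)·1^j·C(6,7-j)·2^(7-j) for j from 1 to 7.
= 640 + 8640 + 28800 + 33600 + 15120 + 2520 + 120 = 89440.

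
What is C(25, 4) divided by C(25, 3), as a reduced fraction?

11/2

C(n,k+1)/C(n,k) = (n−k)/(k+1) = (25−3)/(3+1) = 22/4 = 11/2.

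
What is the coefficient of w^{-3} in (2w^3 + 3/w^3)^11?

10777536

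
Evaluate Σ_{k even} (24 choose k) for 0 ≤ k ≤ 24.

8388608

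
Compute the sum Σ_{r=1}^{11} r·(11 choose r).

11264

Since r·C(11,r) = 11·C(10,r−1), the sum is 11·2^10 = 11·1024 = 11264.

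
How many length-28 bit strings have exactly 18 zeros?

13123110

Choose the 18 positions: C(28,18) = 13123110.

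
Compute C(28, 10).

13123110

C(28,10) = (28·27·26·25·24·23·22·21·20·19) / 10! = 47621141568000 / 3628800 = 13123110.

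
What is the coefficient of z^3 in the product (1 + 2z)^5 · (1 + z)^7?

605

Coefficient of z^3 = Σ_{j} C(5,j)·2^j·C(7,3-j)·1^(3-j) for j from 0 to 3.
= 35 + 210 + 280 + 80 = 605.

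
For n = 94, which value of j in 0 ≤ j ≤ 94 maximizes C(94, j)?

C(94,j) is maximized at j = 94/2 = 47.

47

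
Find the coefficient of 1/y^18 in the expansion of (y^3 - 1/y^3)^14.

1001

General term: C(14,j)·(y^3)^j·(-1/y^3)^(14-j), with y-exponent 3j − 3(14−j) = 6j − 42.
Set 6j − 42 = -18: j = 4.
C(14,4) = 1001; 1^4 = 1; (-1)^10 = 1.
Coefficient = 1001 · 1 · 1 = 1001.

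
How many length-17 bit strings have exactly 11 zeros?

Choose the 11 positions: C(17,11) = 12376.

12376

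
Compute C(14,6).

3003

C(14,6) = (14·13·12·11·10·9) / 6! = 2162160 / 720 = 3003.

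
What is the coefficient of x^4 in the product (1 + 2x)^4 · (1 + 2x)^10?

16016

Coefficient of x^4 = Σ_{j} C(4,j)·2^j·C(10,4-j)·2^(4-j) for j from 0 to 4.
= 3360 + 7680 + 4320 + 640 + 16 = 16016.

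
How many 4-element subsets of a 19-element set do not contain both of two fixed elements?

All 4-subsets: C(19,4) = 3876. Those containing both fixed elements: C(17,2) = 136.
3876 − 136 = 3740.

3740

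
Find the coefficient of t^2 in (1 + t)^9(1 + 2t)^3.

102

Coefficient of t^2 = Σ_{j} C(9,j)·1^j·C(3,2-j)·2^(2-j) for j from 0 to 2.
= 12 + 54 + 36 = 102.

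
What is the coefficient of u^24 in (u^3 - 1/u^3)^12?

66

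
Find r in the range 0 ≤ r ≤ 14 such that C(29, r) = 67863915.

13

C(29,r) increases on 0 ≤ r ≤ 14. C(29,12) = 51895935 and C(29,13) = 67863915, so r = 13.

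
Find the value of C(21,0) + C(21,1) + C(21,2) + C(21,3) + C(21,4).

7547

1 + 21 + 210 + 1330 + 5985 = 7547.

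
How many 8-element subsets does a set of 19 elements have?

C(19,8) = (19·18·17·16·15·14·13·12) / 8! = 3047466240 / 40320 = 75582.

75582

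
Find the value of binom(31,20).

C(31,20) = C(31,11) by symmetry.
C(31,11) = (31·30·29·28·27·26·25·24·23·22·21) / 11! = 3379847863392000 / 39916800 = 84672315.

84672315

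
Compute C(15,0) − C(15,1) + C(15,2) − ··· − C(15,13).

-14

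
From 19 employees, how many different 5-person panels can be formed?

11628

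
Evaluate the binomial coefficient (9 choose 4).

126

C(9,4) = (9·8·7·6) / 4! = 3024 / 24 = 126.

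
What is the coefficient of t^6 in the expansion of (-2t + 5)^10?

8400000

The general term is C(10,j)·(-2t)^j·(5)^(10-j); the t^6 term has j = 6.
C(10,6) = 210.
Coefficient = C(10,6) · (-2)^6 · 5^4 = 210 · 64 · 625 = 8400000.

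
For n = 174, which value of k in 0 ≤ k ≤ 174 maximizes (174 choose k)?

87

C(174,k) is maximized at k = 174/2 = 87.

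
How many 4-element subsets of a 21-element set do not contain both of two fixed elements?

5814

All 4-subsets: C(21,4) = 5985. Those containing both fixed elements: C(19,2) = 171.
5985 − 171 = 5814.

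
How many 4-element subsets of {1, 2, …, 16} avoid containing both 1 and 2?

1729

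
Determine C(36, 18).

9075135300

C(36,18) = (36·35·34·33·32·31·30·29·28·27·26·25·24·23·22·21·20·19) / 18! = 58102407620643984998400000 / 6402373705728000 = 9075135300.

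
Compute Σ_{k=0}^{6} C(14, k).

6476

1 + 14 + 91 + 364 + 1001 + 2002 + 3003 = 6476.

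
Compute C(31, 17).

265182525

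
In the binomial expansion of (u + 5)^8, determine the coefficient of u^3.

175000

The general term is C(8,j)·(u)^j·(5)^(8-j); the u^3 term has j = 3.
C(8,3) = 56.
Coefficient = C(8,3) · 5^5 = 56 · 3125 = 175000.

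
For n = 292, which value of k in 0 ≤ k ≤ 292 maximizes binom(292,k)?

146

C(292,k) is maximized at k = 292/2 = 146.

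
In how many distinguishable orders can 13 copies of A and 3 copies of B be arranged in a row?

560

Choose positions for the A's: C(16,13) = 560.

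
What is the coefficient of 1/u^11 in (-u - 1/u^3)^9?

-126

General term: C(9,j)·(-u)^j·(-1/u^3)^(9-j), with u-exponent 1j − 3(9−j) = 4j − 27.
Set 4j − 27 = -11: j = 4.
C(9,4) = 126; (-1)^4 = 1; (-1)^5 = -1.
Coefficient = 126 · 1 · (-1) = -126.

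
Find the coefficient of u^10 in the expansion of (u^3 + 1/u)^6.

15

General term: C(6,j)·(u^3)^j·(1/u)^(6-j), with u-exponent 3j − 1(6−j) = 4j − 6.
Set 4j − 6 = 10: j = 4.
C(6,4) = 15; 1^4 = 1; 1^2 = 1.
Coefficient = 15 · 1 · 1 = 15.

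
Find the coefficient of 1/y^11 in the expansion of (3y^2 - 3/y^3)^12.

-420901272

General term: C(12,j)·(3y^2)^j·(-3/y^3)^(12-j), with y-exponent 2j − 3(12−j) = 5j − 36.
Set 5j − 36 = -11: j = 5.
C(12,5) = 792; 3^5 = 243; (-3)^7 = -2187.
Coefficient = 792 · 243 · (-2187) = -420901272.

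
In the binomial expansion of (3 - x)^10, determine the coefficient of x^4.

The general term is C(10,j)·(3)^j·(-x)^(10-j); the x^4 term has j = 6.
C(10,6) = 210.
Coefficient = C(10,6) · 3^6 = 210 · 729 = 153090.

153090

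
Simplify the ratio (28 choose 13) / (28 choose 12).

16/13

C(n,k+1)/C(n,k) = (n−k)/(k+1) = (28−12)/(12+1) = 16/13.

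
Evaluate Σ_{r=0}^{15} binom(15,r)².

155117520

Σ C(15,r)² is the coefficient of x^15 in (1+x)^15(1+x)^15 = (1+x)^30, i.e. C(30,15) = 155117520.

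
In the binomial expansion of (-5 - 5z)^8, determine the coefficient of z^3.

21875000

The general term is C(8,j)·(-5)^j·(-5z)^(8-j); the z^3 term has j = 5.
C(8,5) = 56.
Coefficient = C(8,5) · (-5)^5 · (-5)^3 = 56 · (-3125) · (-125) = 21875000.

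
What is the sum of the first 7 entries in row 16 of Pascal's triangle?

1 + 16 + 120 + 560 + 1820 + 4368 + 8008 = 14893.

14893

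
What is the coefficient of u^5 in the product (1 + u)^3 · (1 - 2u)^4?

-24

Coefficient of u^5 = Σ_{j} C(3,j)·1^j·C(4,5-j)·(-2)^(5-j) for j from 1 to 3.
= 48 + (-96) + 24 = -24.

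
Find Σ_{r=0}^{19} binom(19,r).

Setting x = 1 in (1+x)^19 gives Σ C(19,r) = 2^19 = 524288.

524288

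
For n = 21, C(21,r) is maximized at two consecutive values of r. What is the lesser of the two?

For odd n = 21, C(21,r) peaks at r = (n−1)/2 and (n+1)/2; the lesser is 10.

10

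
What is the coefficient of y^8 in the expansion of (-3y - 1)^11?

The general term is C(11,j)·(-3y)^j·(-1)^(11-j); the y^8 term has j = 8.
C(11,8) = 165.
Coefficient = C(11,8) · (-3)^8 · (-1)^3 = 165 · 6561 · (-1) = -1082565.

-1082565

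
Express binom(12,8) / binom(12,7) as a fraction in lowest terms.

C(n,k+1)/C(n,k) = (n−k)/(k+1) = (12−7)/(7+1) = 5/8.

5/8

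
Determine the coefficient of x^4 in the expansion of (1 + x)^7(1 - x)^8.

Coefficient of x^4 = Σ_{j} C(7,j)·1^j·C(8,4-j)·(-1)^(4-j) for j from 0 to 4.
= 70 + (-392) + 588 + (-280) + 35 = 21.

21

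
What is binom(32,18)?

471435600

C(32,18) = C(32,14) by symmetry.
C(32,14) = (32·31·30·29·28·27·26·25·24·23·22·21·20·19) / 14! = 41098950018846720000 / 87178291200 = 471435600.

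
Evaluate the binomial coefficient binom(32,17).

565722720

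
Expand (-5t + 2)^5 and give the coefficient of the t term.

-400

The general term is C(5,j)·(-5t)^j·(2)^(5-j); the t^1 term has j = 1.
C(5,1) = 5.
Coefficient = C(5,1) · (-5)^1 · 2^4 = 5 · (-5) · 16 = -400.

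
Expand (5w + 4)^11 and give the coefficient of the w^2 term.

360448000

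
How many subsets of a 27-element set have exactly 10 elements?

Choose the 10 positions: C(27,10) = 8436285.

8436285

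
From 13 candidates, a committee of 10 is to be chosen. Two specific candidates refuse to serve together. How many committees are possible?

121

All 10-subsets: C(13,10) = 286. Those containing both fixed elements: C(11,8) = 165.
286 − 165 = 121.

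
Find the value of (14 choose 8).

C(14,8) = C(14,6) by symmetry.
C(14,6) = (14·13·12·11·10·9) / 6! = 2162160 / 720 = 3003.

3003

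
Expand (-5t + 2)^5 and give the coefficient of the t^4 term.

The general term is C(5,j)·(-5t)^j·(2)^(5-j); the t^4 term has j = 4.
C(5,4) = 5.
Coefficient = C(5,4) · (-5)^4 · 2^1 = 5 · 625 · 2 = 6250.

6250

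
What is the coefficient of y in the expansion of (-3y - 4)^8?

The general term is C(8,j)·(-3y)^j·(-4)^(8-j); the y^1 term has j = 1.
C(8,1) = 8.
Coefficient = C(8,1) · (-3)^1 · (-4)^7 = 8 · (-3) · (-16384) = 393216.

393216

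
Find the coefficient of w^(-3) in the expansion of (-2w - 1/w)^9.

-672

General term: C(9,j)·(-2w)^j·(-1/w)^(9-j), with w-exponent 1j − 1(9−j) = 2j − 9.
Set 2j − 9 = -3: j = 3.
C(9,3) = 84; (-2)^3 = -8; (-1)^6 = 1.
Coefficient = 84 · (-8) · 1 = -672.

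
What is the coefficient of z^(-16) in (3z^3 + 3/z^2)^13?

General term: C(13,j)·(3z^3)^j·(3/z^2)^(13-j), with z-exponent 3j − 2(13−j) = 5j − 26.
Set 5j − 26 = -16: j = 2.
C(13,2) = 78; 3^2 = 9; 3^11 = 177147.
Coefficient = 78 · 9 · 177147 = 124357194.

124357194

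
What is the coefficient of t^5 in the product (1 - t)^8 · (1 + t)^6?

-30

Coefficient of t^5 = Σ_{j} C(8,j)·(-1)^j·C(6,5-j)·1^(5-j) for j from 0 to 5.
= 6 + (-120) + 560 + (-840) + 420 + (-56) = -30.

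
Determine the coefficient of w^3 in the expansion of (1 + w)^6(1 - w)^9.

Coefficient of w^3 = Σ_{j} C(6,j)·1^j·C(9,3-j)·(-1)^(3-j) for j from 0 to 3.
= (-84) + 216 + (-135) + 20 = 17.

17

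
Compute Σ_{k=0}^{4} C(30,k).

31931

1 + 30 + 435 + 4060 + 27405 = 31931.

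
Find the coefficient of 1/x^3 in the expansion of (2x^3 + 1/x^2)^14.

General term: C(14,j)·(2x^3)^j·(1/x^2)^(14-j), with x-exponent 3j − 2(14−j) = 5j − 28.
Set 5j − 28 = -3: j = 5.
C(14,5) = 2002; 2^5 = 32; 1^9 = 1.
Coefficient = 2002 · 32 · 1 = 64064.

64064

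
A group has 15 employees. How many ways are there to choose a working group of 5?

3003

This is C(15,5) = 3003.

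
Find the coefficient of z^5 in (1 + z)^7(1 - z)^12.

Coefficient of z^5 = Σ_{j} C(7,j)·1^j·C(12,5-j)·(-1)^(5-j) for j from 0 to 5.
= (-792) + 3465 + (-4620) + 2310 + (-420) + 21 = -36.

-36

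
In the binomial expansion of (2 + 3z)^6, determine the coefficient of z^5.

2916

The general term is C(6,j)·(2)^j·(3z)^(6-j); the z^5 term has j = 1.
C(6,1) = 6.
Coefficient = C(6,1) · 2^1 · 3^5 = 6 · 2 · 243 = 2916.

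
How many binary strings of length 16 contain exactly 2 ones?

120

Choose the 2 positions: C(16,2) = 120.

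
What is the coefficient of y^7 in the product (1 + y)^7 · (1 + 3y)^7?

Coefficient of y^7 = Σ_{j} C(7,j)·1^j·C(7,7-j)·3^(7-j) for j from 0 to 7.
= 2187 + 35721 + 107163 + 99225 + 33075 + 3969 + 147 + 1 = 281488.

281488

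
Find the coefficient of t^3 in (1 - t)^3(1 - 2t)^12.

Coefficient of t^3 = Σ_{j} C(3,j)·(-1)^j·C(12,3-j)·(-2)^(3-j) for j from 0 to 3.
= (-1760) + (-792) + (-72) + (-1) = -2625.

-2625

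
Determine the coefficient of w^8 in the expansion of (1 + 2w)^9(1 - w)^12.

-225

Coefficient of w^8 = Σ_{j} C(9,j)·2^j·C(12,8-j)·(-1)^(8-j) for j from 0 to 8.
= 495 + (-14256) + 133056 + (-532224) + 997920 + (-887040) + 354816 + (-55296) + 2304 = -225.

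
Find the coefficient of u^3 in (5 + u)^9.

The general term is C(9,j)·(5)^j·(u)^(9-j); the u^3 term has j = 6.
C(9,6) = 84.
Coefficient = C(9,6) · 5^6 = 84 · 15625 = 1312500.

1312500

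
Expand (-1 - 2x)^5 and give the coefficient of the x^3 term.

-80

The general term is C(5,j)·(-1)^j·(-2x)^(5-j); the x^3 term has j = 2.
C(5,2) = 10.
Coefficient = C(5,2) · (-2)^3 = 10 · (-8) = -80.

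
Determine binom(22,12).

646646

C(22,12) = C(22,10) by symmetry.
C(22,10) = (22·21·20·19·18·17·16·15·14·13) / 10! = 2346549004800 / 3628800 = 646646.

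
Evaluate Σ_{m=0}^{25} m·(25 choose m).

419430400

Since m·C(25,m) = 25·C(24,m−1), the sum is 25·2^24 = 25·16777216 = 419430400.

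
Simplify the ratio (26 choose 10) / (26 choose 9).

C(n,k+1)/C(n,k) = (n−k)/(k+1) = (26−9)/(9+1) = 17/10.

17/10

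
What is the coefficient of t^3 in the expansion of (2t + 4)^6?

The general term is C(6,j)·(2t)^j·(4)^(6-j); the t^3 term has j = 3.
C(6,3) = 20.
Coefficient = C(6,3) · 2^3 · 4^3 = 20 · 8 · 64 = 10240.

10240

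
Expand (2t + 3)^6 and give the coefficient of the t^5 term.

The general term is C(6,j)·(2t)^j·(3)^(6-j); the t^5 term has j = 5.
C(6,5) = 6.
Coefficient = C(6,5) · 2^5 · 3^1 = 6 · 32 · 3 = 576.

576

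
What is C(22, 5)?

C(22,5) = (22·21·20·19·18) / 5! = 3160080 / 120 = 26334.

26334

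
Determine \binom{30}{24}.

C(30,24) = C(30,6) by symmetry.
C(30,6) = (30·29·28·27·26·25) / 6! = 427518000 / 720 = 593775.

593775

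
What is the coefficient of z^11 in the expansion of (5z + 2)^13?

15234375000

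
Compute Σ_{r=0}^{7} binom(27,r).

1 + 27 + 351 + 2925 + 17550 + 80730 + 296010 + 888030 = 1285624.

1285624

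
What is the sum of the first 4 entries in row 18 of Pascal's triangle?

1 + 18 + 153 + 816 = 988.

988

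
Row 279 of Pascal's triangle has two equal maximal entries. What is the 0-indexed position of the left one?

139

For odd n = 279, C(279,i) peaks at i = (n−1)/2 and (n+1)/2; the lesser is 139.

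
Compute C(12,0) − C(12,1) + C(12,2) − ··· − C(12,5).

-462

The partial alternating sum Σ_{k=0}^{5} (−1)^k C(12,k) = (−1)^5 C(11,5) = -462.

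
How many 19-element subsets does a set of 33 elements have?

C(33,19) = C(33,14) by symmetry.
C(33,14) = (33·32·31·30·29·28·27·26·25·24·23·22·21·20) / 14! = 71382386874839040000 / 87178291200 = 818809200.

818809200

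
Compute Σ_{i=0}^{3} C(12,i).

1 + 12 + 66 + 220 = 299.

299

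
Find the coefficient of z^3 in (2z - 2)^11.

The general term is C(11,j)·(2z)^j·(-2)^(11-j); the z^3 term has j = 3.
C(11,3) = 165.
Coefficient = C(11,3) · 2^3 · (-2)^8 = 165 · 8 · 256 = 337920.

337920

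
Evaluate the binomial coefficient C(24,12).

2704156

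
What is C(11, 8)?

165

C(11,8) = C(11,3) by symmetry.
C(11,3) = (11·10·9) / 3! = 990 / 6 = 165.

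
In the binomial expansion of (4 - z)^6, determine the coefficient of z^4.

240

The general term is C(6,j)·(4)^j·(-z)^(6-j); the z^4 term has j = 2.
C(6,2) = 15.
Coefficient = C(6,2) · 4^2 = 15 · 16 = 240.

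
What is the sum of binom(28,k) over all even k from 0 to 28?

134217728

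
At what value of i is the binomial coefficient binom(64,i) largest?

32

C(64,i) is maximized at i = 64/2 = 32.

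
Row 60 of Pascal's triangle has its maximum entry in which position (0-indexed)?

30

C(60,r) is maximized at r = 60/2 = 30.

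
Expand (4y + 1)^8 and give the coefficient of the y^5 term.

The general term is C(8,j)·(4y)^j·(1)^(8-j); the y^5 term has j = 5.
C(8,5) = 56.
Coefficient = C(8,5) · 4^5 = 56 · 1024 = 57344.

57344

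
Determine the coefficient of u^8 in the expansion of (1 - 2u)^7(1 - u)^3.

Coefficient of u^8 = Σ_{j} C(7,j)·(-2)^j·C(3,8-j)·(-1)^(8-j) for j from 5 to 7.
= 672 + 1344 + 384 = 2400.

2400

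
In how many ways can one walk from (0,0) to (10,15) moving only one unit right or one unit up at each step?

3268760

Each path is a sequence of 25 steps with 10 rights: C(25,10) = 3268760.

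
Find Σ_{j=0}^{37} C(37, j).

137438953472

The entries of row 37 sum to 2^37 = 137438953472.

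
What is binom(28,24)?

20475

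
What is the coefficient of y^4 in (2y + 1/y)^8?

1792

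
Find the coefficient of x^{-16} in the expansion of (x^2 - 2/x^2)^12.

67584

General term: C(12,j)·(x^2)^j·(-2/x^2)^(12-j), with x-exponent 2j − 2(12−j) = 4j − 24.
Set 4j − 24 = -16: j = 2.
C(12,2) = 66; 1^2 = 1; (-2)^10 = 1024.
Coefficient = 66 · 1 · 1024 = 67584.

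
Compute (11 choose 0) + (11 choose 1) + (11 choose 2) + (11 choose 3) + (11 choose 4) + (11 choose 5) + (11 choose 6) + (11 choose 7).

1 + 11 + 55 + 165 + 330 + 462 + 462 + 330 = 1816.

1816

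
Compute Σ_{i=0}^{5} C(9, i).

382

1 + 9 + 36 + 84 + 126 + 126 = 382.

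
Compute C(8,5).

56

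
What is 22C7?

170544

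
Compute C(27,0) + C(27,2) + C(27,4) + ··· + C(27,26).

Half of (1+1)^27 + (1−1)^27 gives the even-index sum: 2^26 = 67108864.

67108864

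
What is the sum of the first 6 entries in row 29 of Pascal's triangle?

146596

1 + 29 + 406 + 3654 + 23751 + 118755 = 146596.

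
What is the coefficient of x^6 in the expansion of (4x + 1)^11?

1892352

The general term is C(11,j)·(4x)^j·(1)^(11-j); the x^6 term has j = 6.
C(11,6) = 462.
Coefficient = C(11,6) · 4^6 = 462 · 4096 = 1892352.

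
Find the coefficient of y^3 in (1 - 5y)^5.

The general term is C(5,j)·(1)^j·(-5y)^(5-j); the y^3 term has j = 2.
C(5,2) = 10.
Coefficient = C(5,2) · (-5)^3 = 10 · (-125) = -1250.

-1250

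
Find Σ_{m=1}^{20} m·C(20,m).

10485760

Differentiating (1+x)^20 and setting x=1: Σ m·C(20,m) = 20·2^19 = 10485760.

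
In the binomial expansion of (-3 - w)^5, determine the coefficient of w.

-405

The general term is C(5,j)·(-3)^j·(-w)^(5-j); the w^1 term has j = 4.
C(5,4) = 5.
Coefficient = C(5,4) · (-3)^4 · (-1)^1 = 5 · 81 · (-1) = -405.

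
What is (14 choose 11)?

C(14,11) = C(14,3) by symmetry.
C(14,3) = (14·13·12) / 3! = 2184 / 6 = 364.

364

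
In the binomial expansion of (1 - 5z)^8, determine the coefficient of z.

The general term is C(8,j)·(1)^j·(-5z)^(8-j); the z^1 term has j = 7.
C(8,7) = 8.
Coefficient = C(8,7) · (-5)^1 = 8 · (-5) = -40.

-40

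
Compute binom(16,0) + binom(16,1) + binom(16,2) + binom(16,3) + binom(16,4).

1 + 16 + 120 + 560 + 1820 = 2517.

2517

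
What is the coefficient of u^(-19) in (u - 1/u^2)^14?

-364

General term: C(14,j)·(u)^j·(-1/u^2)^(14-j), with u-exponent 1j − 2(14−j) = 3j − 28.
Set 3j − 28 = -19: j = 3.
C(14,3) = 364; 1^3 = 1; (-1)^11 = -1.
Coefficient = 364 · 1 · (-1) = -364.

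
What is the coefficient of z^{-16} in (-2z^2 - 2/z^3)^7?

General term: C(7,j)·(-2z^2)^j·(-2/z^3)^(7-j), with z-exponent 2j − 3(7−j) = 5j − 21.
Set 5j − 21 = -16: j = 1.
C(7,1) = 7; (-2)^1 = -2; (-2)^6 = 64.
Coefficient = 7 · (-2) · 64 = -896.

-896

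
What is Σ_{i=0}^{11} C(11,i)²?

705432

By Vandermonde's identity, Σ C(11,i)² = C(22,11) = 705432.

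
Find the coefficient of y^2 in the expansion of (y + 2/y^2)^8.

112

General term: C(8,j)·(y)^j·(2/y^2)^(8-j), with y-exponent 1j − 2(8−j) = 3j − 16.
Set 3j − 16 = 2: j = 6.
C(8,6) = 28; 1^6 = 1; 2^2 = 4.
Coefficient = 28 · 1 · 4 = 112.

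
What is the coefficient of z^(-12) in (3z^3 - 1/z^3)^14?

-486486

General term: C(14,j)·(3z^3)^j·(-1/z^3)^(14-j), with z-exponent 3j − 3(14−j) = 6j − 42.
Set 6j − 42 = -12: j = 5.
C(14,5) = 2002; 3^5 = 243; (-1)^9 = -1.
Coefficient = 2002 · 243 · (-1) = -486486.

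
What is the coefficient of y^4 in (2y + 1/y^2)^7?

General term: C(7,j)·(2y)^j·(1/y^2)^(7-j), with y-exponent 1j − 2(7−j) = 3j − 14.
Set 3j − 14 = 4: j = 6.
C(7,6) = 7; 2^6 = 64; 1^1 = 1.
Coefficient = 7 · 64 · 1 = 448.

448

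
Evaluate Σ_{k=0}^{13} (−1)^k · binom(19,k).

-8568

The partial alternating sum Σ_{k=0}^{13} (−1)^k C(19,k) = (−1)^13 C(18,13) = -8568.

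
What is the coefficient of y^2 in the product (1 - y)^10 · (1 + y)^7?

Coefficient of y^2 = Σ_{j} C(10,j)·(-1)^j·C(7,2-j)·1^(2-j) for j from 0 to 2.
= 21 + (-70) + 45 = -4.

-4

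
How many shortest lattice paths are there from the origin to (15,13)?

Each path is a sequence of 28 steps with 15 rights: C(28,15) = 37442160.

37442160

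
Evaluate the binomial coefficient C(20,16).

4845

C(20,16) = C(20,4) by symmetry.
C(20,4) = (20·19·18·17) / 4! = 116280 / 24 = 4845.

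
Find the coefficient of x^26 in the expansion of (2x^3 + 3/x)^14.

General term: C(14,j)·(2x^3)^j·(3/x)^(14-j), with x-exponent 3j − 1(14−j) = 4j − 14.
Set 4j − 14 = 26: j = 10.
C(14,10) = 1001; 2^10 = 1024; 3^4 = 81.
Coefficient = 1001 · 1024 · 81 = 83026944.

83026944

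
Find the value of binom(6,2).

15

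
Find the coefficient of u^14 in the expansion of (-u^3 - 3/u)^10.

General term: C(10,j)·(-u^3)^j·(-3/u)^(10-j), with u-exponent 3j − 1(10−j) = 4j − 10.
Set 4j − 10 = 14: j = 6.
C(10,6) = 210; (-1)^6 = 1; (-3)^4 = 81.
Coefficient = 210 · 1 · 81 = 17010.

17010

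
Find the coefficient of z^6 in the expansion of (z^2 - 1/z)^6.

General term: C(6,j)·(z^2)^j·(-1/z)^(6-j), with z-exponent 2j − 1(6−j) = 3j − 6.
Set 3j − 6 = 6: j = 4.
C(6,4) = 15; 1^4 = 1; (-1)^2 = 1.
Coefficient = 15 · 1 · 1 = 15.

15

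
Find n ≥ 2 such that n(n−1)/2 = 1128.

n(n−1)/2 = 1128 ⇒ n(n−1) = 2256. Since 48·47 = 2256, n = 48.

48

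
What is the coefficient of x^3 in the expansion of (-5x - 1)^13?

The general term is C(13,j)·(-5x)^j·(-1)^(13-j); the x^3 term has j = 3.
C(13,3) = 286.
Coefficient = C(13,3) · (-5)^3 = 286 · (-125) = -35750.

-35750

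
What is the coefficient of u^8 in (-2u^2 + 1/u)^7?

-672

General term: C(7,j)·(-2u^2)^j·(1/u)^(7-j), with u-exponent 2j − 1(7−j) = 3j − 7.
Set 3j − 7 = 8: j = 5.
C(7,5) = 21; (-2)^5 = -32; 1^2 = 1.
Coefficient = 21 · (-32) · 1 = -672.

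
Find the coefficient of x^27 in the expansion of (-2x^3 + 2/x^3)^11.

General term: C(11,j)·(-2x^3)^j·(2/x^3)^(11-j), with x-exponent 3j − 3(11−j) = 6j − 33.
Set 6j − 33 = 27: j = 10.
C(11,10) = 11; (-2)^10 = 1024; 2^1 = 2.
Coefficient = 11 · 1024 · 2 = 22528.

22528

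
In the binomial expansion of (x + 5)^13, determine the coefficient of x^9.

The general term is C(13,j)·(x)^j·(5)^(13-j); the x^9 term has j = 9.
C(13,9) = 715.
Coefficient = C(13,9) · 5^4 = 715 · 625 = 446875.

446875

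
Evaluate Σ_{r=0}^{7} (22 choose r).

1 + 22 + 231 + 1540 + 7315 + 26334 + 74613 + 170544 = 280600.

280600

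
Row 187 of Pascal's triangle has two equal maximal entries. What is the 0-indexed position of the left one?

For odd n = 187, C(187,r) peaks at r = (n−1)/2 and (n+1)/2; the lower is 93.

93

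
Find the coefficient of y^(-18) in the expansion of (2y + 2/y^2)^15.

44728320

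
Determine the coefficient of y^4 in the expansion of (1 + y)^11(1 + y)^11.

7315

Coefficient of y^4 = Σ_{j} C(11,j)·C(11,4-j) for j from 0 to 4.
= 330 + 1815 + 3025 + 1815 + 330 = 7315.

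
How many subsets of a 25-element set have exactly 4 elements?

Choose the 4 positions: C(25,4) = 12650.

12650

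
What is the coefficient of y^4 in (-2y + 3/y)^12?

10264320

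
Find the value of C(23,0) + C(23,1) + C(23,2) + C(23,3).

2048

1 + 23 + 253 + 1771 = 2048.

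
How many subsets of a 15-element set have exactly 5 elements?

3003

Choose the 5 positions: C(15,5) = 3003.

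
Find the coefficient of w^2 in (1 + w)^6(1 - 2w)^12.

Coefficient of w^2 = Σ_{j} C(6,j)·1^j·C(12,2-j)·(-2)^(2-j) for j from 0 to 2.
= 264 + (-144) + 15 = 135.

135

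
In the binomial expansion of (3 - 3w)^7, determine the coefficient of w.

-15309

The general term is C(7,j)·(3)^j·(-3w)^(7-j); the w^1 term has j = 6.
C(7,6) = 7.
Coefficient = C(7,6) · 3^6 · (-3)^1 = 7 · 729 · (-3) = -15309.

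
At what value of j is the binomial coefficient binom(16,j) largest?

C(16,j) is maximized at j = 16/2 = 8.

8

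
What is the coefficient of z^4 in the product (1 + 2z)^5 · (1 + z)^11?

5140

Coefficient of z^4 = Σ_{j} C(5,j)·2^j·C(11,4-j)·1^(4-j) for j from 0 to 4.
= 330 + 1650 + 2200 + 880 + 80 = 5140.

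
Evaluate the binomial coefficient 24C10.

1961256

C(24,10) = (24·23·22·21·20·19·18·17·16·15) / 10! = 7117005772800 / 3628800 = 1961256.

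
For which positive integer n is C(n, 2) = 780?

n(n−1)/2 = 780 ⇒ n(n−1) = 1560. Since 40·39 = 1560, n = 40.

40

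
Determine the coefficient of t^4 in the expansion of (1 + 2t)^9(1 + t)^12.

24039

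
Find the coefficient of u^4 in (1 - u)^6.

15

The general term is C(6,j)·(1)^j·(-u)^(6-j); the u^4 term has j = 2.
C(6,2) = 15.
Coefficient = C(6,2) = 15.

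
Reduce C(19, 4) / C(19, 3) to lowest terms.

4

C(n,k+1)/C(n,k) = (n−k)/(k+1) = (19−3)/(3+1) = 16/4 = 4.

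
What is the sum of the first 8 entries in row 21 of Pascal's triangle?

1 + 21 + 210 + 1330 + 5985 + 20349 + 54264 + 116280 = 198440.

198440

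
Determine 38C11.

C(38,11) = (38·37·36·35·34·33·32·31·30·29·28) / 11! = 48032775105638400 / 39916800 = 1203322288.

1203322288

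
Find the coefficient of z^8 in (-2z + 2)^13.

10543104

The general term is C(13,j)·(-2z)^j·(2)^(13-j); the z^8 term has j = 8.
C(13,8) = 1287.
Coefficient = C(13,8) · (-2)^8 · 2^5 = 1287 · 256 · 32 = 10543104.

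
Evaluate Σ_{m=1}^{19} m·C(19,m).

Differentiating (1+x)^19 and setting x=1: Σ m·C(19,m) = 19·2^18 = 4980736.

4980736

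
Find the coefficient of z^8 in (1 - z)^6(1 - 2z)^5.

2360

Coefficient of z^8 = Σ_{j} C(6,j)·(-1)^j·C(5,8-j)·(-2)^(8-j) for j from 3 to 6.
= 640 + 1200 + 480 + 40 = 2360.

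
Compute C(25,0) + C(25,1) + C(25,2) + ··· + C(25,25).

Setting x = 1 in (1+x)^25 gives Σ C(25,k) = 2^25 = 33554432.

33554432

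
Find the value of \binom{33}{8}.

C(33,8) = (33·32·31·30·29·28·27·26) / 8! = 559809169920 / 40320 = 13884156.

13884156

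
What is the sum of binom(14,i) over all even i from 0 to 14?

8192

Half of (1+1)^14 + (1−1)^14 gives the even-index sum: 2^13 = 8192.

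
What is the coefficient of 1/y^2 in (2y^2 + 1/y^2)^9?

General term: C(9,j)·(2y^2)^j·(1/y^2)^(9-j), with y-exponent 2j − 2(9−j) = 4j − 18.
Set 4j − 18 = -2: j = 4.
C(9,4) = 126; 2^4 = 16; 1^5 = 1.
Coefficient = 126 · 16 · 1 = 2016.

2016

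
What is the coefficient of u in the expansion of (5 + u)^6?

18750

The general term is C(6,j)·(5)^j·(u)^(6-j); the u^1 term has j = 5.
C(6,5) = 6.
Coefficient = C(6,5) · 5^5 = 6 · 3125 = 18750.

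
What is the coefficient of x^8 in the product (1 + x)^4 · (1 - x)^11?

99

Coefficient of x^8 = Σ_{j} C(4,j)·1^j·C(11,8-j)·(-1)^(8-j) for j from 0 to 4.
= 165 + (-1320) + 2772 + (-1848) + 330 = 99.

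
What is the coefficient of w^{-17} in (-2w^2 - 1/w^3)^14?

64064

General term: C(14,j)·(-2w^2)^j·(-1/w^3)^(14-j), with w-exponent 2j − 3(14−j) = 5j − 42.
Set 5j − 42 = -17: j = 5.
C(14,5) = 2002; (-2)^5 = -32; (-1)^9 = -1.
Coefficient = 2002 · (-32) · (-1) = 64064.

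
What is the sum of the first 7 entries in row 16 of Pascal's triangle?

14893

1 + 16 + 120 + 560 + 1820 + 4368 + 8008 = 14893.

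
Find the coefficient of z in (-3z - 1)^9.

-27

The general term is C(9,j)·(-3z)^j·(-1)^(9-j); the z^1 term has j = 1.
C(9,1) = 9.
Coefficient = C(9,1) · (-3)^1 = 9 · (-3) = -27.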